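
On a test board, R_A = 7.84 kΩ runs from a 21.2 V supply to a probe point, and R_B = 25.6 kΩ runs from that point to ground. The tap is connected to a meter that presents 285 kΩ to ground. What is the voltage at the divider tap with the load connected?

The load sits in parallel with R_B: R_B‖R_L = (25.6 × 285) / (25.6 + 285) = 23.49 kΩ.
V_out = 21.2 × 23.49 / (7.84 + 23.49) = 21.2 × 23.49/31.33 = 15.9 V.

V_out ≈ 15.9 V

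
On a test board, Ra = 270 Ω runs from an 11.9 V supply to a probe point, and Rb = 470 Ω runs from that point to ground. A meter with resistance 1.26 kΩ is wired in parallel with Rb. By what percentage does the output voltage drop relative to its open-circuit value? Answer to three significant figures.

12.0 %

Unloaded V = 11.9 × 470/740.0 = 7.5581 V.
Loaded: Rb‖R_L = 342.3 Ω, giving V = 11.9 × 342.3/612.3 = 6.6527 V.
Drop = (7.5581 − 6.6527) / 7.5581 = 12.0 %.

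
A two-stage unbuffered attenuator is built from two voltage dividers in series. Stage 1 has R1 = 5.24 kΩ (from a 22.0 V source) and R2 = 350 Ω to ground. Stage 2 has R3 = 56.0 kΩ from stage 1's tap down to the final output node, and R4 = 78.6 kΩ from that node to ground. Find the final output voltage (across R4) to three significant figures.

V_out ≈ 0.802 V

Stage 2 presents R3+R4 = 134600 Ω as a load on stage 1's tap.
Stage 1's lower leg becomes R2‖(R3+R4) = 349.1 Ω, so V_mid = 22.0 × 349.1/5589 = 1.374 V.
Stage 2 is itself unloaded: V_out = V_mid × R4/(R3+R4) = 1.374 × 78600/134600 = 0.802 V.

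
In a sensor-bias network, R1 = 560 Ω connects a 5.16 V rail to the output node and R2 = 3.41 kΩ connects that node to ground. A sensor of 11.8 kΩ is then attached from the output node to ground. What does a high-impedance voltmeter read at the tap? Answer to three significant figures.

The load sits in parallel with R2: R2‖R_L = (3410 × 11800) / (3410 + 11800) = 2645 Ω.
V_out = 5.16 × 2645 / (560 + 2645) = 5.16 × 2645/3205 = 4.26 V.
(Unloaded it would have been 4.43 V.)

V_out ≈ 4.26 V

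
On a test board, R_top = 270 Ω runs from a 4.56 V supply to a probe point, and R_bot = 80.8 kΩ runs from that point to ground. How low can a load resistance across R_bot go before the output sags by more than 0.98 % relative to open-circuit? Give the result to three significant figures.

R_L(min) ≈ 27.2 kΩ

Output resistance R_th = R_top‖R_bot = (270 × 80800)/81070 = 269.1 Ω.
The fractional drop is R_th/(R_th + R_L); requiring this ≤ 0.00980 gives R_L ≥ R_th(1/0.00980 − 1) = 269.1 × 101.0 = 27.2 kΩ.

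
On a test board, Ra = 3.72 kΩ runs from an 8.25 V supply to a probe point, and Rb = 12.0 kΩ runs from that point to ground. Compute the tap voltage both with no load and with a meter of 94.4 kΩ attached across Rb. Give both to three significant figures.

Open-circuit: V = 8.25 × 12.0/(3.72 + 12.0) = 6.30 V.
With the load, Rb becomes Rb‖R_L = 10.65 kΩ, so V = 8.25 × 10.65/14.37 = 6.11 V.

Unloaded: 6.30 V; loaded: 6.11 V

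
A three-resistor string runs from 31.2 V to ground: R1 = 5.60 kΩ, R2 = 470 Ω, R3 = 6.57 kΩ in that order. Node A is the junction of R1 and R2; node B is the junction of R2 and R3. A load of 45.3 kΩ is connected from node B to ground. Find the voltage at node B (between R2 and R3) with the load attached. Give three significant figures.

At node B, R3 is in parallel with the load: R3‖R_L = 5738 Ω.
Below node A the resistance is R2 + (R3‖R_L) = 6208 Ω, so V_A = 31.2 × 6208/11810 = 16.40 V.
Then V_B = V_A × (R3‖R_L)/(R2 + R3‖R_L) = 16.40 × 5738/6208 = 15.2 V.

V ≈ 15.2 V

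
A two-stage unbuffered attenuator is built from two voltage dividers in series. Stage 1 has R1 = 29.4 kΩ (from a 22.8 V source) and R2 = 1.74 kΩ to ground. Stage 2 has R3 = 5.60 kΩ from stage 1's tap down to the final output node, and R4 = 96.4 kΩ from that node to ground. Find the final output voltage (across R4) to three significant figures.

Stage 2 presents R3+R4 = 102.0 kΩ as a load on stage 1's tap.
Stage 1's lower leg becomes R2‖(R3+R4) = 1.711 kΩ, so V_mid = 22.8 × 1.711/31.11 = 1.254 V.
Stage 2 is itself unloaded: V_out = V_mid × R4/(R3+R4) = 1.254 × 96.4/102.0 = 1.18 V.

V_out ≈ 1.18 V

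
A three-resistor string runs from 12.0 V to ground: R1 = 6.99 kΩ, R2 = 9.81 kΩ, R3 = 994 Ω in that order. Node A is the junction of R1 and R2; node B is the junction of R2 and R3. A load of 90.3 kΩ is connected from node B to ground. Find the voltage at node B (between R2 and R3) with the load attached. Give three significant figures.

V ≈ 0.663 V

At node B, R3 is in parallel with the load: R3‖R_L = 983.2 Ω.
Below node A the resistance is R2 + (R3‖R_L) = 10790 Ω, so V_A = 12.0 × 10790/17780 = 7.283 V.
Then V_B = V_A × (R3‖R_L)/(R2 + R3‖R_L) = 7.283 × 983.2/10790 = 0.663 V.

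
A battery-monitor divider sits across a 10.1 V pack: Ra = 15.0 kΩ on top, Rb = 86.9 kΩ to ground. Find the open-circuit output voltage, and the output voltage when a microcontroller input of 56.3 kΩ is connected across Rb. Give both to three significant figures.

Unloaded: 8.61 V; loaded: 7.02 V

Open-circuit: V = 10.1 × 86.9/(15.0 + 86.9) = 8.61 V.
With the load, Rb becomes Rb‖R_L = 34.17 kΩ, so V = 10.1 × 34.17/49.17 = 7.02 V.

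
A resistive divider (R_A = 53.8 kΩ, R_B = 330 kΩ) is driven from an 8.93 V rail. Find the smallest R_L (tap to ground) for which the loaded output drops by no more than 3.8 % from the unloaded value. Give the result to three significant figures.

R_L(min) ≈ 1.17 MΩ

Output resistance R_th = R_A‖R_B = (53.8 × 330)/383.8 = 46.26 kΩ.
The fractional drop is R_th/(R_th + R_L); requiring this ≤ 0.0380 gives R_L ≥ R_th(1/0.0380 − 1) = 46.26 × 25.32 = 1.17 MΩ.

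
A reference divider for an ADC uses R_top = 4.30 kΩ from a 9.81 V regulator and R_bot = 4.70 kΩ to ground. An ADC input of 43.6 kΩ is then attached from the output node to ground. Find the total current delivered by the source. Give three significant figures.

R_bot‖R_L = 4.243 kΩ, so the source sees R_top + R_bot‖R_L = 8.543 kΩ.
I = 9.81 V / 8.543 kΩ = 1.15 mA.

I ≈ 1.15 mA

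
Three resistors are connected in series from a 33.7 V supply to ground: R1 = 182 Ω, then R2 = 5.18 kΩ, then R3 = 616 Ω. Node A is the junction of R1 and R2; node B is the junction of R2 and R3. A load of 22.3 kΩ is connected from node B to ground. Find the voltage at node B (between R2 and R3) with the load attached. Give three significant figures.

V ≈ 3.39 V

At node B, R3 is in parallel with the load: R3‖R_L = 599.4 Ω.
Below node A the resistance is R2 + (R3‖R_L) = 5779 Ω, so V_A = 33.7 × 5779/5961 = 32.67 V.
Then V_B = V_A × (R3‖R_L)/(R2 + R3‖R_L) = 32.67 × 599.4/5779 = 3.39 V.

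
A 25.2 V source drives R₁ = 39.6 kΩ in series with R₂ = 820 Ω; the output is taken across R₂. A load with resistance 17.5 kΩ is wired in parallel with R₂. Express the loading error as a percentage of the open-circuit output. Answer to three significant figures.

4.39 %

The divider's output (Thévenin) resistance is R₁‖R₂ = 803.4 Ω.
Fractional drop under load = R_th/(R_th + R_L) = 803.4 / (803.4 + 17500) = 0.04389.
So the output falls by 4.39 %.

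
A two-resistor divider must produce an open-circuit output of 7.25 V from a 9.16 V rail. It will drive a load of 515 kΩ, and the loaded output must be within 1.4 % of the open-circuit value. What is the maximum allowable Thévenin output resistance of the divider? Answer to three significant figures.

R_th ≤ 7.31 kΩ

Loading drop = R_th/(R_th + R_L) ≤ 0.0140, so R_th ≤ R_L · ε/(1−ε) = 515 kΩ × 0.0140/0.9860 = 7.31 kΩ.
(Any R1, R2 with R2/(R1+R2) = 0.791 and R1‖R2 ≤ 7.31 kΩ will meet the spec.)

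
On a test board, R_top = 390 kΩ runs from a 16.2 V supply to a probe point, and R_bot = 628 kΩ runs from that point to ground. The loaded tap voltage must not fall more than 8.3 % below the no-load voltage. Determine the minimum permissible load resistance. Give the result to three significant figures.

R_L(min) ≈ 2.66 MΩ

Output resistance R_th = R_top‖R_bot = (390 × 628)/1018 = 240.6 kΩ.
The fractional drop is R_th/(R_th + R_L); requiring this ≤ 0.0830 gives R_L ≥ R_th(1/0.0830 − 1) = 240.6 × 11.05 = 2.66 MΩ.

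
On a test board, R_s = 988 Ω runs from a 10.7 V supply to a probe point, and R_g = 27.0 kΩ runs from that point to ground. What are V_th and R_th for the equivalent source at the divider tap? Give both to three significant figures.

V_th is the open-circuit tap voltage: 10.7 × 27000/(988 + 27000) = 10.3 V.
With the supply zeroed, R_s and R_g appear in parallel from the tap: R_th = R_s‖R_g = (988 × 27000)/27990 = 953 Ω.

V_th = 10.3 V, R_th = 953 Ω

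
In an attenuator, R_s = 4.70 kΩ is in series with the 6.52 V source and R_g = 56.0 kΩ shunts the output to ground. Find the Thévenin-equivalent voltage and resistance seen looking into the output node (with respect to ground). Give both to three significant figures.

V_th = 6.02 V, R_th = 4.34 kΩ

V_th is the open-circuit tap voltage: 6.52 × 56.0/(4.70 + 56.0) = 6.02 V.
With the supply zeroed, R_s and R_g appear in parallel from the tap: R_th = R_s‖R_g = (4.70 × 56.0)/60.70 = 4.34 kΩ.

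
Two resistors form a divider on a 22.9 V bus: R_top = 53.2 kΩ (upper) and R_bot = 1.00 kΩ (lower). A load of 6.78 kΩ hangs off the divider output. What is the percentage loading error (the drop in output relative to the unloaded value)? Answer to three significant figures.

12.6 %

Unloaded V = 22.9 × 1.00/54.20 = 0.42251 V.
Loaded: R_bot‖R_L = 0.8715 kΩ, giving V = 22.9 × 0.8715/54.07 = 0.36908 V.
Drop = (0.42251 − 0.36908) / 0.42251 = 12.6 %.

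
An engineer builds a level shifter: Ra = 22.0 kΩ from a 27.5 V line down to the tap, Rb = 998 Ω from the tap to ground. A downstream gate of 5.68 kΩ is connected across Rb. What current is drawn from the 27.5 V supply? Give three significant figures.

Rb‖R_L = 848.9 Ω, so the source sees Ra + Rb‖R_L = 22850 Ω.
I = 27.5 V / 22850 Ω = 1.20 mA.

I ≈ 1.20 mA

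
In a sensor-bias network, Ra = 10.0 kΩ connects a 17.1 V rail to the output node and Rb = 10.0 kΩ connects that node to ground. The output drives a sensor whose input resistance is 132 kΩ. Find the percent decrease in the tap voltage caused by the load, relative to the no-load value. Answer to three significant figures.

3.65 %

The divider's output (Thévenin) resistance is Ra‖Rb = 5.000 kΩ.
Fractional drop under load = R_th/(R_th + R_L) = 5.000 / (5.000 + 132) = 0.03650.
So the output falls by 3.65 %.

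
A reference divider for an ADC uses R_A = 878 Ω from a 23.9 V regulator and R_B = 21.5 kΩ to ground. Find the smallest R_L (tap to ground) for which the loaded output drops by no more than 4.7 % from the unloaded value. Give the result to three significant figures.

R_L(min) ≈ 17.1 kΩ

Output resistance R_th = R_A‖R_B = (878 × 21500)/22380 = 843.6 Ω.
The fractional drop is R_th/(R_th + R_L); requiring this ≤ 0.0470 gives R_L ≥ R_th(1/0.0470 − 1) = 843.6 × 20.28 = 17.1 kΩ.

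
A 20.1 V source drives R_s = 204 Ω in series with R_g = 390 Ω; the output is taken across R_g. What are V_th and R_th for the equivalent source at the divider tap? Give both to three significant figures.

V_th = 13.2 V, R_th = 134 Ω

V_th is the open-circuit tap voltage: 20.1 × 390/(204 + 390) = 13.2 V.
With the supply zeroed, R_s and R_g appear in parallel from the tap: R_th = R_s‖R_g = (204 × 390)/594.0 = 134 Ω.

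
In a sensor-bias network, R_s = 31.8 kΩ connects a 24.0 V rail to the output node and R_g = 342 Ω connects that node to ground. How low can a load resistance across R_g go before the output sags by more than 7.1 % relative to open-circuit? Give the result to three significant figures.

R_L(min) ≈ 4.43 kΩ

Output resistance R_th = R_s‖R_g = (31800 × 342)/32140 = 338.4 Ω.
The fractional drop is R_th/(R_th + R_L); requiring this ≤ 0.0710 gives R_L ≥ R_th(1/0.0710 − 1) = 338.4 × 13.08 = 4.43 kΩ.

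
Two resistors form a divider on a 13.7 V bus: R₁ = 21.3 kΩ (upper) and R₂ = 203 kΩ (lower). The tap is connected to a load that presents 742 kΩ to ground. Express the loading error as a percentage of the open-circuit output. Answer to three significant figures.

2.53 %

The divider's output (Thévenin) resistance is R₁‖R₂ = 19.28 kΩ.
Fractional drop under load = R_th/(R_th + R_L) = 19.28 / (19.28 + 742) = 0.02532.
So the output falls by 2.53 %.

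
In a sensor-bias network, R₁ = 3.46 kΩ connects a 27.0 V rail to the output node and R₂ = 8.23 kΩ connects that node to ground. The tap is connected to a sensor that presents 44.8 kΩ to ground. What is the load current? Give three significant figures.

R₂‖R_L = 6.953 kΩ; V_out = 27.0 × 6.953/10.41 = 18.03 V.
I_L = V_out / R_L = 18.03 / 44.8 kΩ = 0.402 mA.

I_L ≈ 0.402 mA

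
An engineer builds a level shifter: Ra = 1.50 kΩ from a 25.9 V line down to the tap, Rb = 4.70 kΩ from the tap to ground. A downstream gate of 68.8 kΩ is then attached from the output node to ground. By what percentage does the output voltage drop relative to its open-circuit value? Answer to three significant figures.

1.63 %

The divider's output (Thévenin) resistance is Ra‖Rb = 1.137 kΩ.
Fractional drop under load = R_th/(R_th + R_L) = 1.137 / (1.137 + 68.8) = 0.01626.
So the output falls by 1.63 %.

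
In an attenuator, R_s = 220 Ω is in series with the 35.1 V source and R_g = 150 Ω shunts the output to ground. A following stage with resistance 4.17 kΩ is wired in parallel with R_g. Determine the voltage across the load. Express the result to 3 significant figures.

V_out ≈ 13.9 V

The load sits in parallel with R_g: R_g‖R_L = (150 × 4170) / (150 + 4170) = 144.8 Ω.
V_out = 35.1 × 144.8 / (220 + 144.8) = 35.1 × 144.8/364.8 = 13.9 V.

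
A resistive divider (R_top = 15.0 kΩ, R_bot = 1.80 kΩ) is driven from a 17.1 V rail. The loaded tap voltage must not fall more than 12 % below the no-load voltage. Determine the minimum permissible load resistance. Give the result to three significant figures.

Output resistance R_th = R_top‖R_bot = (15.0 × 1.80)/16.80 = 1.607 kΩ.
The fractional drop is R_th/(R_th + R_L); requiring this ≤ 0.120 gives R_L ≥ R_th(1/0.120 − 1) = 1.607 × 7.333 = 11.8 kΩ.

R_L(min) ≈ 11.8 kΩ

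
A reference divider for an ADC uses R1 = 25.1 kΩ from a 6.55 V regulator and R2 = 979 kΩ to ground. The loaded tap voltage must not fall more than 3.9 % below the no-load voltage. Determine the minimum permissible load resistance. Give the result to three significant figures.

Output resistance R_th = R1‖R2 = (25.1 × 979)/1004 = 24.47 kΩ.
The fractional drop is R_th/(R_th + R_L); requiring this ≤ 0.0390 gives R_L ≥ R_th(1/0.0390 − 1) = 24.47 × 24.64 = 603 kΩ.

R_L(min) ≈ 603 kΩ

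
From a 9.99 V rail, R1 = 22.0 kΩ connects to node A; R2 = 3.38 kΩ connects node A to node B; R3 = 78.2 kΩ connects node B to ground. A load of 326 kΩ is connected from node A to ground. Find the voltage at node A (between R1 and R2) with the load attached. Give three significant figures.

V ≈ 7.47 V

Below node A the series string R2+R3 = 81.58 kΩ sits in parallel with the 326 kΩ load: 65.25 kΩ.
V_A = 9.99 × 65.25/(22.0 + 65.25) = 7.47 V.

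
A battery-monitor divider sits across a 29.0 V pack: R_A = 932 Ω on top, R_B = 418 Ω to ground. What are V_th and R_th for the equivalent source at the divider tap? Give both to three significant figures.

V_th is the open-circuit tap voltage: 29.0 × 418/(932 + 418) = 8.98 V.
With the supply zeroed, R_A and R_B appear in parallel from the tap: R_th = R_A‖R_B = (932 × 418)/1350 = 289 Ω.

V_th = 8.98 V, R_th = 289 Ω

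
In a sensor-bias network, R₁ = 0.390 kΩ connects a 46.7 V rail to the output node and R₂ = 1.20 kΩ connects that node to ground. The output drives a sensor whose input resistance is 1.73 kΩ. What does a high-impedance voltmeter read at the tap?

The load sits in parallel with R₂: R₂‖R_L = (1200 × 1730) / (1200 + 1730) = 708.5 Ω.
V_out = 46.7 × 708.5 / (390 + 708.5) = 46.7 × 708.5/1099 = 30.1 V.

V_out ≈ 30.1 V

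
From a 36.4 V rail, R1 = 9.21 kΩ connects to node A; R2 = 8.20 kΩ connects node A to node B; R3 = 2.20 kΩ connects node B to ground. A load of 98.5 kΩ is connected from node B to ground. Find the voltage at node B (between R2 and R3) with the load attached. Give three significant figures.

At node B, R3 is in parallel with the load: R3‖R_L = 2.152 kΩ.
Below node A the resistance is R2 + (R3‖R_L) = 10.35 kΩ, so V_A = 36.4 × 10.35/19.56 = 19.26 V.
Then V_B = V_A × (R3‖R_L)/(R2 + R3‖R_L) = 19.26 × 2.152/10.35 = 4.00 V.

V ≈ 4.00 V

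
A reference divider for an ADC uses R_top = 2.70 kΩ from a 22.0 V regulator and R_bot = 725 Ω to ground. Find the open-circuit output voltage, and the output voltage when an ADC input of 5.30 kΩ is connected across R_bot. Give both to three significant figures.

Open-circuit: V = 22.0 × 725/(2700 + 725) = 4.66 V.
With the load, R_bot becomes R_bot‖R_L = 637.8 Ω, so V = 22.0 × 637.8/3338 = 4.20 V.

Unloaded: 4.66 V; loaded: 4.20 V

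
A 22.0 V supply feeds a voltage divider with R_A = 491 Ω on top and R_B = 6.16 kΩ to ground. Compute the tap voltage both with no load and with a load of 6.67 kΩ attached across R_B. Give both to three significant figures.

Unloaded: 20.4 V; loaded: 19.1 V

Open-circuit: V = 22.0 × 6160/(491 + 6160) = 20.4 V.
With the load, R_B becomes R_B‖R_L = 3202 Ω, so V = 22.0 × 3202/3693 = 19.1 V.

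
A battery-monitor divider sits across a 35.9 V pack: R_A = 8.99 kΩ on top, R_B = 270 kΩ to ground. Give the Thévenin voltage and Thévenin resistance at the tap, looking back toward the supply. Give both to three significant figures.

V_th is the open-circuit tap voltage: 35.9 × 270/(8.99 + 270) = 34.7 V.
With the supply zeroed, R_A and R_B appear in parallel from the tap: R_th = R_A‖R_B = (8.99 × 270)/279.0 = 8.70 kΩ.

V_th = 34.7 V, R_th = 8.70 kΩ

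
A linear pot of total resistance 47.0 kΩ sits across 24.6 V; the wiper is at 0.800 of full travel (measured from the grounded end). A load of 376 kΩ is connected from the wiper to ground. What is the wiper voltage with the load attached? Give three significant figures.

The wiper splits the pot into (1−α)R = 9.400 kΩ above and αR = 37.60 kΩ below.
Lower section ‖ load = 34.18 kΩ.
V_wiper = 24.6 × 34.18/(9.400 + 34.18) = 19.3 V.

V ≈ 19.3 V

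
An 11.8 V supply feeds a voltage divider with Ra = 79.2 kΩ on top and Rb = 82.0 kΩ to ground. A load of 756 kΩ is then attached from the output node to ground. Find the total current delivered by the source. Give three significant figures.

I ≈ 0.0770 mA

Rb‖R_L = 73.98 kΩ, so the source sees Ra + Rb‖R_L = 153.2 kΩ.
I = 11.8 V / 153.2 kΩ = 0.0770 mA.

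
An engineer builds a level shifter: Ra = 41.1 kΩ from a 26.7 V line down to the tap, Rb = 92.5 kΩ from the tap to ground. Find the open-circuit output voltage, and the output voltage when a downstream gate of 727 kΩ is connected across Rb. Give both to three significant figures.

Open-circuit: V = 26.7 × 92.5/(41.1 + 92.5) = 18.5 V.
With the load, Rb becomes Rb‖R_L = 82.06 kΩ, so V = 26.7 × 82.06/123.2 = 17.8 V.

Unloaded: 18.5 V; loaded: 17.8 V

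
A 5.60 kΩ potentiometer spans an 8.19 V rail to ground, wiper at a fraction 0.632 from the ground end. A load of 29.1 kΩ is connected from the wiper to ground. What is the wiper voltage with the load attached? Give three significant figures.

V ≈ 4.95 V

The wiper splits the pot into (1−α)R = 2.061 kΩ above and αR = 3.539 kΩ below.
Lower section ‖ load = 3.155 kΩ.
V_wiper = 8.19 × 3.155/(2.061 + 3.155) = 4.95 V.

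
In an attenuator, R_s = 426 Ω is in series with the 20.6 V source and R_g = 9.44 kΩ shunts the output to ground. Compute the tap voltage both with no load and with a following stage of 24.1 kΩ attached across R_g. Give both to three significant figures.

Unloaded: 19.7 V; loaded: 19.4 V

Open-circuit: V = 20.6 × 9440/(426 + 9440) = 19.7 V.
With the load, R_g becomes R_g‖R_L = 6783 Ω, so V = 20.6 × 6783/7209 = 19.4 V.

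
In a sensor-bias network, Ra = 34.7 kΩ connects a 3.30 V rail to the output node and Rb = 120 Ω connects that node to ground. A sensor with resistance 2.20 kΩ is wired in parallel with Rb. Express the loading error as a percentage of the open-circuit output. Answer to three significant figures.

5.16 %

The divider's output (Thévenin) resistance is Ra‖Rb = 119.6 Ω.
Fractional drop under load = R_th/(R_th + R_L) = 119.6 / (119.6 + 2200) = 0.05156.
So the output falls by 5.16 %.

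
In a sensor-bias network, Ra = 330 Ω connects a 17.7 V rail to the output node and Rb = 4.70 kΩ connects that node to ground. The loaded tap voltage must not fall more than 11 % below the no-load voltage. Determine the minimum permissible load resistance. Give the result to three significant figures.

Output resistance R_th = Ra‖Rb = (330 × 4700)/5030 = 308.3 Ω.
The fractional drop is R_th/(R_th + R_L); requiring this ≤ 0.110 gives R_L ≥ R_th(1/0.110 − 1) = 308.3 × 8.091 = 2.49 kΩ.

R_L(min) ≈ 2.49 kΩ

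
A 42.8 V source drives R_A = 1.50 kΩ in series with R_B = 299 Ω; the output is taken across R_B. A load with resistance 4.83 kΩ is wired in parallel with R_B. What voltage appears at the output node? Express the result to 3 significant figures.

V_out ≈ 6.76 V

The load sits in parallel with R_B: R_B‖R_L = (299 × 4830) / (299 + 4830) = 281.6 Ω.
V_out = 42.8 × 281.6 / (1500 + 281.6) = 42.8 × 281.6/1782 = 6.76 V.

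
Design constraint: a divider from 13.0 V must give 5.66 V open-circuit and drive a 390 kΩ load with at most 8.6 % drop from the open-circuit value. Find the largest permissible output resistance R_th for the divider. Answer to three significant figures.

Loading drop = R_th/(R_th + R_L) ≤ 0.0860, so R_th ≤ R_L · ε/(1−ε) = 390 kΩ × 0.0860/0.9140 = 36.7 kΩ.

R_th ≤ 36.7 kΩ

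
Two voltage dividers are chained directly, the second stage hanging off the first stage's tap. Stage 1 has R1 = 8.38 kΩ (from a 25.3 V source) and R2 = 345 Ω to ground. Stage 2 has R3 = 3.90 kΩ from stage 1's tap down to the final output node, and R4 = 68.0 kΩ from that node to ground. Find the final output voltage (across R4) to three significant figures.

V_out ≈ 0.942 V

Stage 2 presents R3+R4 = 71900 Ω as a load on stage 1's tap.
Stage 1's lower leg becomes R2‖(R3+R4) = 343.4 Ω, so V_mid = 25.3 × 343.4/8723 = 0.9958 V.
Stage 2 is itself unloaded: V_out = V_mid × R4/(R3+R4) = 0.9958 × 68000/71900 = 0.942 V.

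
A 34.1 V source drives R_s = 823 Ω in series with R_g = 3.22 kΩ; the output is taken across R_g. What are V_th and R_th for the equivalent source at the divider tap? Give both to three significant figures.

V_th = 27.2 V, R_th = 655 Ω

V_th is the open-circuit tap voltage: 34.1 × 3220/(823 + 3220) = 27.2 V.
With the supply zeroed, R_s and R_g appear in parallel from the tap: R_th = R_s‖R_g = (823 × 3220)/4043 = 655 Ω.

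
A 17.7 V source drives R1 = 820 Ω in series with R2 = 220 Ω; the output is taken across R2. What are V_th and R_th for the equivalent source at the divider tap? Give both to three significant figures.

V_th = 3.74 V, R_th = 173 Ω

V_th is the open-circuit tap voltage: 17.7 × 220/(820 + 220) = 3.74 V.
With the supply zeroed, R1 and R2 appear in parallel from the tap: R_th = R1‖R2 = (820 × 220)/1040 = 173 Ω.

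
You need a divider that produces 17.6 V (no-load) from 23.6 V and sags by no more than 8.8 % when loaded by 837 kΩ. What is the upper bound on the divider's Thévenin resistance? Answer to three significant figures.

Loading drop = R_th/(R_th + R_L) ≤ 0.0880, so R_th ≤ R_L · ε/(1−ε) = 837 kΩ × 0.0880/0.9120 = 80.8 kΩ.
(Any R1, R2 with R2/(R1+R2) = 0.746 and R1‖R2 ≤ 80.8 kΩ will meet the spec.)

R_th ≤ 80.8 kΩ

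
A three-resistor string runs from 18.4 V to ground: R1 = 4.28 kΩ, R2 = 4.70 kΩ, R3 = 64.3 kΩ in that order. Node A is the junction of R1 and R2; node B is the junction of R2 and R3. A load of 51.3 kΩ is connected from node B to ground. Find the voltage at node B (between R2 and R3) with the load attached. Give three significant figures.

At node B, R3 is in parallel with the load: R3‖R_L = 28.53 kΩ.
Below node A the resistance is R2 + (R3‖R_L) = 33.23 kΩ, so V_A = 18.4 × 33.23/37.51 = 16.30 V.
Then V_B = V_A × (R3‖R_L)/(R2 + R3‖R_L) = 16.30 × 28.53/33.23 = 14.0 V.

V ≈ 14.0 V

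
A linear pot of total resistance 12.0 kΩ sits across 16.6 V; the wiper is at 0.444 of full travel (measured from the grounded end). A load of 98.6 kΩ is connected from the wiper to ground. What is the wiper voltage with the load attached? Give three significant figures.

The wiper splits the pot into (1−α)R = 6.672 kΩ above and αR = 5.328 kΩ below.
Lower section ‖ load = 5.055 kΩ.
V_wiper = 16.6 × 5.055/(6.672 + 5.055) = 7.16 V.

V ≈ 7.16 V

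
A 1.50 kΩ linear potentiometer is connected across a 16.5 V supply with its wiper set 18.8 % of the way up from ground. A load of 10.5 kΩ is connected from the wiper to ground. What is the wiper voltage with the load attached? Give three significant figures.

V ≈ 3.04 V

The wiper splits the pot into (1−α)R = 1218 Ω above and αR = 282.0 Ω below.
Lower section ‖ load = 274.6 Ω.
V_wiper = 16.5 × 274.6/(1218 + 274.6) = 3.04 V.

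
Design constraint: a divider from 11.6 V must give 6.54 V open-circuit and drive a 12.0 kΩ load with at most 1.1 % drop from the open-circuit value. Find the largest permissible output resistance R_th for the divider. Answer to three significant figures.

R_th ≤ 133 Ω

Loading drop = R_th/(R_th + R_L) ≤ 0.0110, so R_th ≤ R_L · ε/(1−ε) = 12.0 kΩ × 0.0110/0.9890 = 133 Ω.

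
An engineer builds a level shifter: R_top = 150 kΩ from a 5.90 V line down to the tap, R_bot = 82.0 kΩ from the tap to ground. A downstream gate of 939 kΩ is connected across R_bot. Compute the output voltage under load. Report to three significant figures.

The load sits in parallel with R_bot: R_bot‖R_L = (82.0 × 939) / (82.0 + 939) = 75.41 kΩ.
V_out = 5.90 × 75.41 / (150 + 75.41) = 5.90 × 75.41/225.4 = 1.97 V.

V_out ≈ 1.97 V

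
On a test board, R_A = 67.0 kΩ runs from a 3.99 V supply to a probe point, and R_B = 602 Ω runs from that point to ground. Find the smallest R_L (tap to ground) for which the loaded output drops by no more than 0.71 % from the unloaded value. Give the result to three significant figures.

R_L(min) ≈ 83.4 kΩ

Output resistance R_th = R_A‖R_B = (67000 × 602)/67600 = 596.6 Ω.
The fractional drop is R_th/(R_th + R_L); requiring this ≤ 0.00710 gives R_L ≥ R_th(1/0.00710 − 1) = 596.6 × 139.8 = 83.4 kΩ.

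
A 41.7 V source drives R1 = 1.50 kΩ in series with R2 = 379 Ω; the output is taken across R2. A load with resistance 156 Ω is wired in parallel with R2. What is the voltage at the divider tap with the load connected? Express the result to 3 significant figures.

The load sits in parallel with R2: R2‖R_L = (379 × 156) / (379 + 156) = 110.5 Ω.
V_out = 41.7 × 110.5 / (1500 + 110.5) = 41.7 × 110.5/1611 = 2.86 V.
(Unloaded it would have been 8.41 V.)

V_out ≈ 2.86 V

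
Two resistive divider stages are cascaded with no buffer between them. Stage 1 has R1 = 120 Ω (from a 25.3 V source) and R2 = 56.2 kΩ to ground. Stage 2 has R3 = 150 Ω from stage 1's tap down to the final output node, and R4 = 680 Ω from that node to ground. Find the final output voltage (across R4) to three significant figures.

V_out ≈ 18.1 V

Stage 2 presents R3+R4 = 830.0 Ω as a load on stage 1's tap.
Stage 1's lower leg becomes R2‖(R3+R4) = 817.9 Ω, so V_mid = 25.3 × 817.9/937.9 = 22.06 V.
Stage 2 is itself unloaded: V_out = V_mid × R4/(R3+R4) = 22.06 × 680/830.0 = 18.1 V.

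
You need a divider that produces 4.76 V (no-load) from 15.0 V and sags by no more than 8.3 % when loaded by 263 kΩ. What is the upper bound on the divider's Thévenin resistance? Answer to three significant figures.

Loading drop = R_th/(R_th + R_L) ≤ 0.0830, so R_th ≤ R_L · ε/(1−ε) = 263 kΩ × 0.0830/0.9170 = 23.8 kΩ.

R_th ≤ 23.8 kΩ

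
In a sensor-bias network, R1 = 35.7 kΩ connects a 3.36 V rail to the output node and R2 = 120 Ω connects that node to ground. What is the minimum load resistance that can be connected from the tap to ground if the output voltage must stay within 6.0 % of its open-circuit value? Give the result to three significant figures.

R_L(min) ≈ 1.87 kΩ

Output resistance R_th = R1‖R2 = (35700 × 120)/35820 = 119.6 Ω.
The fractional drop is R_th/(R_th + R_L); requiring this ≤ 0.0600 gives R_L ≥ R_th(1/0.0600 − 1) = 119.6 × 15.67 = 1.87 kΩ.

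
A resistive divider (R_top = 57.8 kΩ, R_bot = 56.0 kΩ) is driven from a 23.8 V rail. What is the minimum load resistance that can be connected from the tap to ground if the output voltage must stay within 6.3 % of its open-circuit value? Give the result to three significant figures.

Output resistance R_th = R_top‖R_bot = (57.8 × 56.0)/113.8 = 28.44 kΩ.
The fractional drop is R_th/(R_th + R_L); requiring this ≤ 0.0630 gives R_L ≥ R_th(1/0.0630 − 1) = 28.44 × 14.87 = 423 kΩ.

R_L(min) ≈ 423 kΩ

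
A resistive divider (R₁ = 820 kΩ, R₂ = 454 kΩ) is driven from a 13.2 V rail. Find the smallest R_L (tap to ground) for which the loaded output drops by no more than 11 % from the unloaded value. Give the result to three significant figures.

Output resistance R_th = R₁‖R₂ = (820 × 454)/1274 = 292.2 kΩ.
The fractional drop is R_th/(R_th + R_L); requiring this ≤ 0.110 gives R_L ≥ R_th(1/0.110 − 1) = 292.2 × 8.091 = 2.36 MΩ.

R_L(min) ≈ 2.36 MΩ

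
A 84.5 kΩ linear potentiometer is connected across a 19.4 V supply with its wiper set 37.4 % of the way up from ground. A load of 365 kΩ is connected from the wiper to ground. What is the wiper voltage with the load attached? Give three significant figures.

V ≈ 6.88 V

The wiper splits the pot into (1−α)R = 52.90 kΩ above and αR = 31.60 kΩ below.
Lower section ‖ load = 29.08 kΩ.
V_wiper = 19.4 × 29.08/(52.90 + 29.08) = 6.88 V.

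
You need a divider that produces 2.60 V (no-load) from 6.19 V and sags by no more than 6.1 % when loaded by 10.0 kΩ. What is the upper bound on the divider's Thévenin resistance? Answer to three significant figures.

R_th ≤ 650 Ω

Loading drop = R_th/(R_th + R_L) ≤ 0.0610, so R_th ≤ R_L · ε/(1−ε) = 10.0 kΩ × 0.0610/0.9390 = 650 Ω.
(Any R1, R2 with R2/(R1+R2) = 0.420 and R1‖R2 ≤ 650 Ω will meet the spec.)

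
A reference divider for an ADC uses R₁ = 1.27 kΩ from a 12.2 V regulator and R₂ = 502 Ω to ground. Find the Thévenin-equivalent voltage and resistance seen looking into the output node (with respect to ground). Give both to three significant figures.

V_th = 3.46 V, R_th = 360 Ω

V_th is the open-circuit tap voltage: 12.2 × 502/(1270 + 502) = 3.46 V.
With the supply zeroed, R₁ and R₂ appear in parallel from the tap: R_th = R₁‖R₂ = (1270 × 502)/1772 = 360 Ω.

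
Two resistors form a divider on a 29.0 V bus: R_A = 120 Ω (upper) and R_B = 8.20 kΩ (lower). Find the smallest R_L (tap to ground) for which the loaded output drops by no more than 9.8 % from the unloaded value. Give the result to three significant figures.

Output resistance R_th = R_A‖R_B = (120 × 8200)/8320 = 118.3 Ω.
The fractional drop is R_th/(R_th + R_L); requiring this ≤ 0.0980 gives R_L ≥ R_th(1/0.0980 − 1) = 118.3 × 9.204 = 1.09 kΩ.

R_L(min) ≈ 1.09 kΩ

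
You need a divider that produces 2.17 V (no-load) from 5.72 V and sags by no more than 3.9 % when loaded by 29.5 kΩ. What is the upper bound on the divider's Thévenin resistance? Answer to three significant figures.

Loading drop = R_th/(R_th + R_L) ≤ 0.0390, so R_th ≤ R_L · ε/(1−ε) = 29.5 kΩ × 0.0390/0.9610 = 1.20 kΩ.

R_th ≤ 1.20 kΩ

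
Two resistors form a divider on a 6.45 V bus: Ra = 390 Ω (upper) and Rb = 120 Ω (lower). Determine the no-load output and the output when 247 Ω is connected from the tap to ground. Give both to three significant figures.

Open-circuit: V = 6.45 × 120/(390 + 120) = 1.52 V.
With the load, Rb becomes Rb‖R_L = 80.76 Ω, so V = 6.45 × 80.76/470.8 = 1.11 V.

Unloaded: 1.52 V; loaded: 1.11 V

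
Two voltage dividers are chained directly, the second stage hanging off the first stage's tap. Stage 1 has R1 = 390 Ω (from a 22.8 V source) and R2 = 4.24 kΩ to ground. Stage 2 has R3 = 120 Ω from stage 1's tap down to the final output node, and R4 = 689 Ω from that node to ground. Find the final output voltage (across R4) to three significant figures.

V_out ≈ 12.3 V

Stage 2 presents R3+R4 = 809.0 Ω as a load on stage 1's tap.
Stage 1's lower leg becomes R2‖(R3+R4) = 679.4 Ω, so V_mid = 22.8 × 679.4/1069 = 14.48 V.
Stage 2 is itself unloaded: V_out = V_mid × R4/(R3+R4) = 14.48 × 689/809.0 = 12.3 V.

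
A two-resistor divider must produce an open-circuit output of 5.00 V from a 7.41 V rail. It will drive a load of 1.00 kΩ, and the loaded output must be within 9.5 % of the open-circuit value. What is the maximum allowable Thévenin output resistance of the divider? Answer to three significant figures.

Loading drop = R_th/(R_th + R_L) ≤ 0.0950, so R_th ≤ R_L · ε/(1−ε) = 1.00 kΩ × 0.0950/0.9050 = 105 Ω.

R_th ≤ 105 Ω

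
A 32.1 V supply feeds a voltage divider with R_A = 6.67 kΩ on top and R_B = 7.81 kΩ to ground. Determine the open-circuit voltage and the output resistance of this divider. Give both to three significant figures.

V_th = 17.3 V, R_th = 3.60 kΩ

V_th is the open-circuit tap voltage: 32.1 × 7.81/(6.67 + 7.81) = 17.3 V.
With the supply zeroed, R_A and R_B appear in parallel from the tap: R_th = R_A‖R_B = (6.67 × 7.81)/14.48 = 3.60 kΩ.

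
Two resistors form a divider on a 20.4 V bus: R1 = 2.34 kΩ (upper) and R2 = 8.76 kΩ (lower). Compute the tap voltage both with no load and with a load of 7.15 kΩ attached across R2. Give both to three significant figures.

Open-circuit: V = 20.4 × 8.76/(2.34 + 8.76) = 16.1 V.
With the load, R2 becomes R2‖R_L = 3.937 kΩ, so V = 20.4 × 3.937/6.277 = 12.8 V.

Unloaded: 16.1 V; loaded: 12.8 V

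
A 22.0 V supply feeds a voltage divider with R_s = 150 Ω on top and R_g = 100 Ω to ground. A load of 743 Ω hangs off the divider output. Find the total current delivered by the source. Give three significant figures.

R_g‖R_L = 88.14 Ω, so the source sees R_s + R_g‖R_L = 238.1 Ω.
I = 22.0 V / 238.1 Ω = 92.4 mA.

I ≈ 92.4 mA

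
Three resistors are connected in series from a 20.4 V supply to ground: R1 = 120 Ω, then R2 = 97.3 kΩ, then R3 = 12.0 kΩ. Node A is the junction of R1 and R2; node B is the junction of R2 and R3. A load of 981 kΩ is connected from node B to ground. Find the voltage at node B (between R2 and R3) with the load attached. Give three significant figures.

At node B, R3 is in parallel with the load: R3‖R_L = 11850 Ω.
Below node A the resistance is R2 + (R3‖R_L) = 109200 Ω, so V_A = 20.4 × 109200/109300 = 20.38 V.
Then V_B = V_A × (R3‖R_L)/(R2 + R3‖R_L) = 20.38 × 11850/109200 = 2.21 V.

V ≈ 2.21 V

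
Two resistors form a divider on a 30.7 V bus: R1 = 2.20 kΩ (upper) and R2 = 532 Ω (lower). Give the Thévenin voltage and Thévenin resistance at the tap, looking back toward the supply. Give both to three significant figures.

V_th is the open-circuit tap voltage: 30.7 × 532/(2200 + 532) = 5.98 V.
With the supply zeroed, R1 and R2 appear in parallel from the tap: R_th = R1‖R2 = (2200 × 532)/2732 = 428 Ω.

V_th = 5.98 V, R_th = 428 Ω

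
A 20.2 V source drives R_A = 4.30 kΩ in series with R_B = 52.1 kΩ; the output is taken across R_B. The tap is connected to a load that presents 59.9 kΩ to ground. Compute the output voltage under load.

V_out ≈ 17.5 V

The load sits in parallel with R_B: R_B‖R_L = (52.1 × 59.9) / (52.1 + 59.9) = 27.86 kΩ.
V_out = 20.2 × 27.86 / (4.30 + 27.86) = 20.2 × 27.86/32.16 = 17.5 V.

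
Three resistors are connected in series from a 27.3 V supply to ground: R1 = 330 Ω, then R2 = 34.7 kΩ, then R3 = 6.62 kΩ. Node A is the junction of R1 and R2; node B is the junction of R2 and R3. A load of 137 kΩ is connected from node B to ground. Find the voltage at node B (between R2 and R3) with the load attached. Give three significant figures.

V ≈ 4.17 V

At node B, R3 is in parallel with the load: R3‖R_L = 6315 Ω.
Below node A the resistance is R2 + (R3‖R_L) = 41010 Ω, so V_A = 27.3 × 41010/41340 = 27.08 V.
Then V_B = V_A × (R3‖R_L)/(R2 + R3‖R_L) = 27.08 × 6315/41010 = 4.17 V.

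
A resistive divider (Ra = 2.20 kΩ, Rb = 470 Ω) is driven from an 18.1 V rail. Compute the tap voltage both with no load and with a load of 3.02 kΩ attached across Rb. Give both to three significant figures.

Unloaded: 3.19 V; loaded: 2.82 V

Open-circuit: V = 18.1 × 470/(2200 + 470) = 3.19 V.
With the load, Rb becomes Rb‖R_L = 406.7 Ω, so V = 18.1 × 406.7/2607 = 2.82 V.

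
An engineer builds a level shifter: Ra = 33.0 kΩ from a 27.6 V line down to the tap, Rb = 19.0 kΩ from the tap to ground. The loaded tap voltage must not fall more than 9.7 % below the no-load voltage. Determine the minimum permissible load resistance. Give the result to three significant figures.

Output resistance R_th = Ra‖Rb = (33.0 × 19.0)/52.00 = 12.06 kΩ.
The fractional drop is R_th/(R_th + R_L); requiring this ≤ 0.0970 gives R_L ≥ R_th(1/0.0970 − 1) = 12.06 × 9.309 = 112 kΩ.

R_L(min) ≈ 112 kΩ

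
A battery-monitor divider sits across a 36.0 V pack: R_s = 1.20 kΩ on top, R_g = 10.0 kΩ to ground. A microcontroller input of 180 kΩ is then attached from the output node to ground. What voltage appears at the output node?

The load sits in parallel with R_g: R_g‖R_L = (10.0 × 180) / (10.0 + 180) = 9.474 kΩ.
V_out = 36.0 × 9.474 / (1.20 + 9.474) = 36.0 × 9.474/10.67 = 32.0 V.
(Unloaded it would have been 32.1 V.)

V_out ≈ 32.0 V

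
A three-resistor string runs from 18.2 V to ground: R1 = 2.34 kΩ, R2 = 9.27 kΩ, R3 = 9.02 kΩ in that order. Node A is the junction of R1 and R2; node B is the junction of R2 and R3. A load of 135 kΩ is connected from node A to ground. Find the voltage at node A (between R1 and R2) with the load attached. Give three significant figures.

V ≈ 15.9 V

Below node A the series string R2+R3 = 18.29 kΩ sits in parallel with the 135 kΩ load: 16.11 kΩ.
V_A = 18.2 × 16.11/(2.34 + 16.11) = 15.9 V.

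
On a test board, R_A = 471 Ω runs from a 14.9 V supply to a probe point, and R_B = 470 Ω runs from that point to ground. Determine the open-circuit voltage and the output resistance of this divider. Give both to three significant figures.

V_th = 7.44 V, R_th = 235 Ω

V_th is the open-circuit tap voltage: 14.9 × 470/(471 + 470) = 7.44 V.
With the supply zeroed, R_A and R_B appear in parallel from the tap: R_th = R_A‖R_B = (471 × 470)/941.0 = 235 Ω.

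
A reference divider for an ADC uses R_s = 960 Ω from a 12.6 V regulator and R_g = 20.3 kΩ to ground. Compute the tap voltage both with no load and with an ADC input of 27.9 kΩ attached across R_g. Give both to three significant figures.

Open-circuit: V = 12.6 × 20300/(960 + 20300) = 12.0 V.
With the load, R_g becomes R_g‖R_L = 11750 Ω, so V = 12.6 × 11750/12710 = 11.6 V.

Unloaded: 12.0 V; loaded: 11.6 V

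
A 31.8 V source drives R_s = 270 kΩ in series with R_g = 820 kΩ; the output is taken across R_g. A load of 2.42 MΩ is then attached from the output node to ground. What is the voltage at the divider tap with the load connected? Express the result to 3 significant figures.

The load sits in parallel with R_g: R_g‖R_L = (820 × 2420) / (820 + 2420) = 612.5 kΩ.
V_out = 31.8 × 612.5 / (270 + 612.5) = 31.8 × 612.5/882.5 = 22.1 V.

V_out ≈ 22.1 V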